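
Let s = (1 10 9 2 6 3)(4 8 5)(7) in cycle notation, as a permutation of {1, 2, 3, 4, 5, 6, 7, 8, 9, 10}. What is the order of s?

6

The disjoint cycles have lengths 6, 3, 1.
The order of s is the least common multiple of its cycle lengths: lcm(6, 3) = 6.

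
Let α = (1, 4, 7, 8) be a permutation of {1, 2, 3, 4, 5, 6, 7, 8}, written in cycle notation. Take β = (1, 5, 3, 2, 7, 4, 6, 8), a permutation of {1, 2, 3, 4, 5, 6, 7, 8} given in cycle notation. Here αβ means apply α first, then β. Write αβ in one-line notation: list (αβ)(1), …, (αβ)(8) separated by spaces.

(αβ)(x) = β(α(x)). Computing each image: β(α(1)) = β(4) = 6, β(α(2)) = β(2) = 7, β(α(3)) = β(3) = 2, β(α(4)) = β(7) = 4, β(α(5)) = β(5) = 3, β(α(6)) = β(6) = 8, β(α(7)) = β(8) = 1, β(α(8)) = β(1) = 5.
Hence αβ = [6 7 2 4 3 8 1 5].

6 7 2 4 3 8 1 5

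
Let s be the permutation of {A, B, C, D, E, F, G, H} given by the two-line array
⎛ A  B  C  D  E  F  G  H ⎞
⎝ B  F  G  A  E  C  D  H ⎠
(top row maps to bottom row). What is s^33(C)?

Tracing C → G → … returns to C after 6 steps, so C lies in a 6-cycle (A B F C G D).
Powers repeat with period 6 on this cycle, and 33 mod 6 = 3, so s^33(C) = s^3(C).
Advancing 3 steps from C: C → G → D → A.

A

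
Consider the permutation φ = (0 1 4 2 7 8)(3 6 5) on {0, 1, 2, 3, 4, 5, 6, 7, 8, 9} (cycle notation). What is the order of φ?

The cycle type of φ is (6, 3, 1).
The order is lcm(6, 3) = 6.

6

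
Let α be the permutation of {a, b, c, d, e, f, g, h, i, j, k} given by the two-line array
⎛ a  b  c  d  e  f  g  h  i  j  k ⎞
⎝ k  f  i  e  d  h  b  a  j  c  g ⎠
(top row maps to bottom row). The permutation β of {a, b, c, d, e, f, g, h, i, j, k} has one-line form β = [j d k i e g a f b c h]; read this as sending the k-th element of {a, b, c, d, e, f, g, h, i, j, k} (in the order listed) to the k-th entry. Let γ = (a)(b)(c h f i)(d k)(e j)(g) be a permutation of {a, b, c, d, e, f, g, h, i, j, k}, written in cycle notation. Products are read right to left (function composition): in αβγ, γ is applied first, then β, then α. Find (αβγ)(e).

(αβγ)(e) = α(β(γ(e))). γ(e) = j, then β(j) = c, then α(c) = i, so the result is i.

i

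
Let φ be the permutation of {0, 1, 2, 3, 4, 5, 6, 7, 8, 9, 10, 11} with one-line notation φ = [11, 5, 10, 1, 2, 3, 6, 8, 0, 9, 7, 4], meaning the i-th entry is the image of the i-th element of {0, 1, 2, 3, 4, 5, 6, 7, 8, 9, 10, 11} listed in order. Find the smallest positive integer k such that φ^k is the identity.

Writing φ as disjoint cycles, the cycle lengths are 7, 3, 1, 1.
The order is lcm(7, 3) = 21.

21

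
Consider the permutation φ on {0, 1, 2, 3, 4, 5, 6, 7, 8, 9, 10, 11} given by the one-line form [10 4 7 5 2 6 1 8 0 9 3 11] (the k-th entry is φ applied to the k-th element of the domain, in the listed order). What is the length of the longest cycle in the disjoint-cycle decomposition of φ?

10

Decomposing into disjoint cycles gives (0 10 3 5 6 1 4 2 7 8); the longest has length 10.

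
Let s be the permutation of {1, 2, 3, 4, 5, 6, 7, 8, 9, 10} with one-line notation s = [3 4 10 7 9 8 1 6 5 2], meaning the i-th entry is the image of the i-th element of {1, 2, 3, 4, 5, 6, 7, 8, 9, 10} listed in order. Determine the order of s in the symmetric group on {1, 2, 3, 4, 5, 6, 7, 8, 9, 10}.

Writing s as disjoint cycles, the cycle lengths are 6, 2, 2.
The order is lcm(6, 2, 2) = 6.

6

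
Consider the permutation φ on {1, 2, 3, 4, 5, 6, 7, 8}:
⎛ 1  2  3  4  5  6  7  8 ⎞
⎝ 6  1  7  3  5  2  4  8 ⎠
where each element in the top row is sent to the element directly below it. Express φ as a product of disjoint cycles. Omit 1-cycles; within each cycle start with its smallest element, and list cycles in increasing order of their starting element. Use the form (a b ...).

Iterating φ from 1 gives 1 → 6 → 2 → 1; that is the 3-cycle (1 6 2).
Repeating from the next unused element and collecting all non-trivial cycles gives (1 6 2)(3 7 4).

(1 6 2)(3 7 4)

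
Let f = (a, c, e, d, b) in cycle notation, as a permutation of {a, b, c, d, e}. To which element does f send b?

a

In the cycle (a, c, e, d, b), b is followed by a, so f(b) = a.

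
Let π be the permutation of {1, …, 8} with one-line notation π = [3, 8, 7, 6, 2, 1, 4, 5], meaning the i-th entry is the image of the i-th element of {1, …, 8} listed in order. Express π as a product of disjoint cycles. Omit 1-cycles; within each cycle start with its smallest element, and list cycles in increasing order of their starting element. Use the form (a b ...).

(1 3 7 4 6)(2 8 5)

Start at 1 and follow images: 1 → 3 → 7 → 4 → 6 → 1, giving the cycle (1 3 7 4 6).
Continuing from each remaining unvisited element yields (1 3 7 4 6)(2 8 5).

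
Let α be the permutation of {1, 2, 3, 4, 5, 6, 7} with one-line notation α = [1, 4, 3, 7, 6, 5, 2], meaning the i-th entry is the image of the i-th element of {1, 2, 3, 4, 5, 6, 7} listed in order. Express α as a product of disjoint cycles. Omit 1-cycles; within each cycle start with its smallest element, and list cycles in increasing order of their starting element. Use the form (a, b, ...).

From 2: 2 → 4 → 7 → 2, closing the cycle (2, 4, 7).
Repeating from the next unused element and collecting all non-trivial cycles gives (2, 4, 7)(5, 6).

(2, 4, 7)(5, 6)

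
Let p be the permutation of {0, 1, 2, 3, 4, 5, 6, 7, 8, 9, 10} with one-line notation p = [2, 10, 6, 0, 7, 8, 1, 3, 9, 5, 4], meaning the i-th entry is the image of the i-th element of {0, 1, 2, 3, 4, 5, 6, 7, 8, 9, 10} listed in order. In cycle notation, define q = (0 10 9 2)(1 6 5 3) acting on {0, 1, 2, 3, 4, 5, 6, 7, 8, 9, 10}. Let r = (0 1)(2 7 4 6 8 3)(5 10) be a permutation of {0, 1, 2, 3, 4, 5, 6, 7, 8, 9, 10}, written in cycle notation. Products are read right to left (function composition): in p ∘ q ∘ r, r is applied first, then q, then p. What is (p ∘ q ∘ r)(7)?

(p ∘ q ∘ r)(7) = p(q(r(7))). r(7) = 4, then q(4) = 4, then p(4) = 7, so the result is 7.

7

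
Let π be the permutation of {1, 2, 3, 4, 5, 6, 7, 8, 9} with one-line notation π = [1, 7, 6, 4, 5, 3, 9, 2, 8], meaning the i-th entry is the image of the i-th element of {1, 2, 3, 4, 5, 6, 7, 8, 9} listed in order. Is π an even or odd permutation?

In disjoint-cycle form the cycle lengths are 4, 2, 1, 1, 1.
A cycle of length ℓ contributes ℓ−1 transpositions, so π is a product of 3 + 1 = 4 transpositions — even.

even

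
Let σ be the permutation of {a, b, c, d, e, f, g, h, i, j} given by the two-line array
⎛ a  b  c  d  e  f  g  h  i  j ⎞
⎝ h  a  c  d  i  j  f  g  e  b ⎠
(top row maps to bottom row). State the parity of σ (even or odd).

even

In disjoint-cycle form the cycle lengths are 6, 2, 1, 1.
A cycle of length ℓ contributes ℓ−1 transpositions, so σ is a product of 5 + 1 = 6 transpositions — even.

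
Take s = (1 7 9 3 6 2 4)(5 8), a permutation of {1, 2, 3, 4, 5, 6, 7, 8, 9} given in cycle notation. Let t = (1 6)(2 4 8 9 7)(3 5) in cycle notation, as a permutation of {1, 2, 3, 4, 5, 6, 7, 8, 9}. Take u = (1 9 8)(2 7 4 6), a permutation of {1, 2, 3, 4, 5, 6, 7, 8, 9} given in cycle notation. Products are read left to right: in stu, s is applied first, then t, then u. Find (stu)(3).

Apply the permutations in order: s(3) = 6, then t(6) = 1, then u(1) = 9. So (stu)(3) = 9.

9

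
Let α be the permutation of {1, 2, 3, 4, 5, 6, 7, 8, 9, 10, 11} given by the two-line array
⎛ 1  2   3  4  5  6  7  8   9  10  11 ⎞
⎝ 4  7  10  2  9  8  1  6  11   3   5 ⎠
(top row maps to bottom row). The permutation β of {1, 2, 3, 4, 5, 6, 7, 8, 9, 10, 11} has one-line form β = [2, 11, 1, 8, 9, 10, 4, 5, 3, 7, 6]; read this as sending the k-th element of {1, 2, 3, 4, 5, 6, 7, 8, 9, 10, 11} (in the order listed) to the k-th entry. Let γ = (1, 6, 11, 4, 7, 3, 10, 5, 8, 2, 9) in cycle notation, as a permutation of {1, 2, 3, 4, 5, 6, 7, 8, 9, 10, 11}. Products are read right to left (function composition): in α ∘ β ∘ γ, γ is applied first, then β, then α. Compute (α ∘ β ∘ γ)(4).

Apply the permutations in order: γ(4) = 7, then β(7) = 4, then α(4) = 2. So (α ∘ β ∘ γ)(4) = 2.

2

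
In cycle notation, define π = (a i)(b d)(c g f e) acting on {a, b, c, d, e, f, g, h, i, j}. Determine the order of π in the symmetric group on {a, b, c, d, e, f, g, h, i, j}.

4

The cycle type of π is (4, 2, 2, 1, 1).
Since disjoint cycles commute, ord(π) = lcm(4, 2, 2) = 4.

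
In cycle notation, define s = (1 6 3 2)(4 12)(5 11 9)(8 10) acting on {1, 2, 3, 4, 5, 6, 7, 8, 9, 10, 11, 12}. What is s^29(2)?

1

2 lies in the 4-cycle (1 6 3 2).
On a 4-cycle, s^4 is the identity, so s^29 = s^1 there (29 ≡ 1 mod 4).
Advancing 1 step from 2: 2 → 1.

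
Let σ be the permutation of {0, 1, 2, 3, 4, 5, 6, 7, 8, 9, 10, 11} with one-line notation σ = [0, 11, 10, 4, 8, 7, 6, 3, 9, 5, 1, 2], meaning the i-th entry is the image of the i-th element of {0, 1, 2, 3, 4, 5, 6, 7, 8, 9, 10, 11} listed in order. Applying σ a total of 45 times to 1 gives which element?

Tracing 1 → 11 → … returns to 1 after 4 steps, so 1 lies in a 4-cycle (1, 11, 2, 10).
Since the cycle has length 4, σ^45 acts on it the same as σ^1 (45 mod 4 = 1).
Advancing 1 step from 1: 1 → 11.

11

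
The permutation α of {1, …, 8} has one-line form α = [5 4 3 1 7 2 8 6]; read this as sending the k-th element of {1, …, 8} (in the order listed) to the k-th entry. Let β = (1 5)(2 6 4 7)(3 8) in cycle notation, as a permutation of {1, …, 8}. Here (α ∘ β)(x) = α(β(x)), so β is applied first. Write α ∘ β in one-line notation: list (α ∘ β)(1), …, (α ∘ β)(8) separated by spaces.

Chase each element through β then α: 1 → 5 → 7; 2 → 6 → 2; 3 → 8 → 6; 4 → 7 → 8; 5 → 1 → 5; 6 → 4 → 1; 7 → 2 → 4; 8 → 3 → 3.
So α ∘ β in one-line form is 7 2 6 8 5 1 4 3.

7 2 6 8 5 1 4 3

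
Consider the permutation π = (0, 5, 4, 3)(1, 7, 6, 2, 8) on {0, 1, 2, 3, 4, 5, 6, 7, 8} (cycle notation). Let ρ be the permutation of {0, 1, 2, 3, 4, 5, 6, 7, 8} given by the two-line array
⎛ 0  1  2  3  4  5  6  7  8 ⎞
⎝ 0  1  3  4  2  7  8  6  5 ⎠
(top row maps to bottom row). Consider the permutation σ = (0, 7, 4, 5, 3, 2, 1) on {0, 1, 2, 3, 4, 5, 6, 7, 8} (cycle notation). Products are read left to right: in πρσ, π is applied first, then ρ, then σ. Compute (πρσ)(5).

1

Chase 5: π(5) = 4; ρ(4) = 2; σ(2) = 1. Hence (πρσ)(5) = 1.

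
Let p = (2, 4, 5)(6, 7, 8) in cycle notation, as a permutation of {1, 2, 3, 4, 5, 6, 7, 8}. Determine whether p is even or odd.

even

The cycle lengths are 3, 3, 1, 1.
A cycle of length ℓ contributes ℓ−1 transpositions, so p is a product of 2 + 2 = 4 transpositions — even.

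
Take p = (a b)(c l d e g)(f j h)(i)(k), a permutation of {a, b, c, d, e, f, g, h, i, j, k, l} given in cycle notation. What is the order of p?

The disjoint cycles have lengths 5, 3, 2, 1, 1.
The order of p is the least common multiple of its cycle lengths: lcm(5, 3, 2) = 30.

30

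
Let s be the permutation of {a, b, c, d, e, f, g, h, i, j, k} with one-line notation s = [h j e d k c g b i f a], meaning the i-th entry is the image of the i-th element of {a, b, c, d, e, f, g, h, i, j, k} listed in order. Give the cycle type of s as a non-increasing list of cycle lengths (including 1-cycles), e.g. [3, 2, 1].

[8, 1, 1, 1]

The disjoint cycles are (a, h, b, j, f, c, e, k)(d)(g)(i), with lengths 8, 1, 1, 1 in non-increasing order.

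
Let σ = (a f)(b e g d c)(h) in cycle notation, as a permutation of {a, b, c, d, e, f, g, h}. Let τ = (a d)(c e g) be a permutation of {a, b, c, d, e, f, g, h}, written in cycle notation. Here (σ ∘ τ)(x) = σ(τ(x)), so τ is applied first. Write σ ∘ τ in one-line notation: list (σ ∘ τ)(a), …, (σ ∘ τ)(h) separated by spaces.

(σ ∘ τ)(x) = σ(τ(x)). Computing each image: σ(τ(a)) = σ(d) = c, σ(τ(b)) = σ(b) = e, σ(τ(c)) = σ(e) = g, σ(τ(d)) = σ(a) = f, σ(τ(e)) = σ(g) = d, σ(τ(f)) = σ(f) = a, σ(τ(g)) = σ(c) = b, σ(τ(h)) = σ(h) = h.
Hence σ ∘ τ = [c e g f d a b h].

c e g f d a b h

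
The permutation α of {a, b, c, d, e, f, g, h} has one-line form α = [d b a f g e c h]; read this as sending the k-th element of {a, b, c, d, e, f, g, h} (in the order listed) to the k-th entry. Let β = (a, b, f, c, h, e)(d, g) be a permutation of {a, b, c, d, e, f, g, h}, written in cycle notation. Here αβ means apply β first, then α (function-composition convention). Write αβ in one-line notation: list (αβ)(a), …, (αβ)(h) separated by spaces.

(αβ)(x) = α(β(x)). Computing each image: α(β(a)) = α(b) = b, α(β(b)) = α(f) = e, α(β(c)) = α(h) = h, α(β(d)) = α(g) = c, α(β(e)) = α(a) = d, α(β(f)) = α(c) = a, α(β(g)) = α(d) = f, α(β(h)) = α(e) = g.
Hence αβ = [b e h c d a f g].

b e h c d a f g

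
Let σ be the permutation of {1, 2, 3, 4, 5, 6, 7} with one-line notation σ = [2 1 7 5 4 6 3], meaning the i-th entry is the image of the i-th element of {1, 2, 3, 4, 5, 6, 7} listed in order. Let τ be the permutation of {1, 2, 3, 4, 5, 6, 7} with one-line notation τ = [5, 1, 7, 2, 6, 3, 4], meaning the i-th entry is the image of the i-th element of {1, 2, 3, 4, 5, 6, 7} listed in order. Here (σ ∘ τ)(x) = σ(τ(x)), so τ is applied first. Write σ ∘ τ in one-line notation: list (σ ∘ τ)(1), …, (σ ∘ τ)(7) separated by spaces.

(σ ∘ τ)(x) = σ(τ(x)). Computing each image: σ(τ(1)) = σ(5) = 4, σ(τ(2)) = σ(1) = 2, σ(τ(3)) = σ(7) = 3, σ(τ(4)) = σ(2) = 1, σ(τ(5)) = σ(6) = 6, σ(τ(6)) = σ(3) = 7, σ(τ(7)) = σ(4) = 5.
Hence σ ∘ τ = [4 2 3 1 6 7 5].

4 2 3 1 6 7 5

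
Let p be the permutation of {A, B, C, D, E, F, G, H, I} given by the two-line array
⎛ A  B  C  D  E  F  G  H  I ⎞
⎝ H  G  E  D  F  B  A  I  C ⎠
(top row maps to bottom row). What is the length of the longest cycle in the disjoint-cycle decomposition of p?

8

Decomposing into disjoint cycles gives (A H I C E F B G); the longest has length 8.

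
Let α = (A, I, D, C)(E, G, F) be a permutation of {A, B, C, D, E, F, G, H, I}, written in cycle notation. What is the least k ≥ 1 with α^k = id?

12

The disjoint cycles have lengths 4, 3, 1, 1.
Since disjoint cycles commute, ord(α) = lcm(4, 3) = 12.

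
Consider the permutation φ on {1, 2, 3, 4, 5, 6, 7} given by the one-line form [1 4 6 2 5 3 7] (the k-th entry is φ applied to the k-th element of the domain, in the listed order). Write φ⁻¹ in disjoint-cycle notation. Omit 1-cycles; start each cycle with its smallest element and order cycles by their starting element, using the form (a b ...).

The cycle decomposition of φ is (2 4)(3 6).
Reversing each cycle (and rotating so the smallest element leads) gives φ⁻¹ = (2 4)(3 6).

(2 4)(3 6)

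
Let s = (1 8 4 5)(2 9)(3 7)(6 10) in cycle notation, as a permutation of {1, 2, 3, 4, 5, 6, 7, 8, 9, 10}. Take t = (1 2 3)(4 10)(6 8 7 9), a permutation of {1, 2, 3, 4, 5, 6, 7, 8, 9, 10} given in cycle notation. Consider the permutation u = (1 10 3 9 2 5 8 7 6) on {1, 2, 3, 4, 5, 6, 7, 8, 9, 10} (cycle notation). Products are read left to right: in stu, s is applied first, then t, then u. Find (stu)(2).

Apply the permutations in order: s(2) = 9, then t(9) = 6, then u(6) = 1. So (stu)(2) = 1.

1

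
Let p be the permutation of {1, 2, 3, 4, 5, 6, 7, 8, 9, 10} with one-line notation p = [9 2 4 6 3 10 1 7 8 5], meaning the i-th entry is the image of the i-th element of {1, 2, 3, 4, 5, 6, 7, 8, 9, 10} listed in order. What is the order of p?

Decomposing into disjoint cycles gives cycle lengths 5, 4, 1.
The order is lcm(5, 4) = 20.

20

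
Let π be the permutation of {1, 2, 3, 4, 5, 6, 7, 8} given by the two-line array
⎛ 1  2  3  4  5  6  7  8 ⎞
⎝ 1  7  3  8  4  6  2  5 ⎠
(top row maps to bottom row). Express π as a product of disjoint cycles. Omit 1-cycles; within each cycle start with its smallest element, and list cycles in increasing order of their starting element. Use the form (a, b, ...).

(2, 7)(4, 8, 5)

From 2: 2 → 7 → 2, closing the cycle (2, 7).
Continuing from each remaining unvisited element yields (2, 7)(4, 8, 5).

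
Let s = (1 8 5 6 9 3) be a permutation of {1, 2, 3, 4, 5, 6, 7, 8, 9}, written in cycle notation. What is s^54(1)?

1 lies in the 6-cycle (1 8 5 6 9 3).
Powers repeat with period 6 on this cycle, and 54 mod 6 = 0, so s^54(1) = s^0(1).
So s^54(1) = 1.

1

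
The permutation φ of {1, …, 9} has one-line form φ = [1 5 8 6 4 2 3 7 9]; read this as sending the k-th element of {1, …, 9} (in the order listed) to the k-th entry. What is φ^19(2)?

6

Tracing 2 → 5 → … returns to 2 after 4 steps, so 2 lies in a 4-cycle (2 5 4 6).
On a 4-cycle, φ^4 is the identity, so φ^19 = φ^3 there (19 ≡ 3 mod 4).
Advancing 3 steps from 2: 2 → 5 → 4 → 6.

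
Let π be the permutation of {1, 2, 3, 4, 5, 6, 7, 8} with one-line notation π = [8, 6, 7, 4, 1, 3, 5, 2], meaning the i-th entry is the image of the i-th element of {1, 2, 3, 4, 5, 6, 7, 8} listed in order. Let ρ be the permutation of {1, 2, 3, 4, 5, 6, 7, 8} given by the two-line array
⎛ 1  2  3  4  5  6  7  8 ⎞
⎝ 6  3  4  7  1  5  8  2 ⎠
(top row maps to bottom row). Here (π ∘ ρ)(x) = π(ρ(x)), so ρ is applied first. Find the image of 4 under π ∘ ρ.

(π ∘ ρ)(4) = π(ρ(4)). ρ(4) = 7, then π(7) = 5. So (π ∘ ρ)(4) = 5.

5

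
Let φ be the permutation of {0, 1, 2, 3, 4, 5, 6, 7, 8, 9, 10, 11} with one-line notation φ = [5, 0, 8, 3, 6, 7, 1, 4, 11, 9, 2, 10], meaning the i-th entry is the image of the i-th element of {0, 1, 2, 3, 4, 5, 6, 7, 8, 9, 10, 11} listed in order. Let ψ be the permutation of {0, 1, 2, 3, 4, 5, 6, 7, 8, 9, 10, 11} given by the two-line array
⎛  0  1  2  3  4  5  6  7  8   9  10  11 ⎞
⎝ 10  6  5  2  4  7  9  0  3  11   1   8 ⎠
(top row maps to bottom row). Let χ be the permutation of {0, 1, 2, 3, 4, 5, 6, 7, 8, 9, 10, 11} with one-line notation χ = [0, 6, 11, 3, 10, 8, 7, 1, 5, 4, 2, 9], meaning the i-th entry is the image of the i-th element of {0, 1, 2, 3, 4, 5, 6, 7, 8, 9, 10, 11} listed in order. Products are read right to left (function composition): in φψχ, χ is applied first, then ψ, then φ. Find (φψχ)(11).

10

Chase 11: χ(11) = 9; ψ(9) = 11; φ(11) = 10. Hence (φψχ)(11) = 10.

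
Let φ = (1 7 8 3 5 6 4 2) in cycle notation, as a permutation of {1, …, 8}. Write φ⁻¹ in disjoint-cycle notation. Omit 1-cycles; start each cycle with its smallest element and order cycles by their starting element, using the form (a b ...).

(1 2 4 6 5 3 8 7)

The inverse reverses each cycle.
After reversing and putting each cycle's least element first, φ⁻¹ = (1 2 4 6 5 3 8 7).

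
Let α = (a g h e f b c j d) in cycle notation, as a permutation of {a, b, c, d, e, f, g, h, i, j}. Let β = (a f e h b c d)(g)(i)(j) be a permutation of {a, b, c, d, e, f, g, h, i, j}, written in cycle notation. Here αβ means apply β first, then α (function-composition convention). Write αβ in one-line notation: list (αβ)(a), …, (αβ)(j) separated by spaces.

b j a g e f h c i d

For each element, apply β then α: a → f → b; b → c → j; c → d → a; d → a → g; e → h → e; f → e → f; g → g → h; h → b → c; i → i → i; j → j → d.
So αβ in one-line form is b j a g e f h c i d.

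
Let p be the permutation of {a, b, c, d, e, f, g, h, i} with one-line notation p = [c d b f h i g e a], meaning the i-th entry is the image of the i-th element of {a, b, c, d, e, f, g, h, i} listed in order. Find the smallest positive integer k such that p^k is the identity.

6

Writing p as disjoint cycles, the cycle lengths are 6, 2, 1.
The order is lcm(6, 2) = 6.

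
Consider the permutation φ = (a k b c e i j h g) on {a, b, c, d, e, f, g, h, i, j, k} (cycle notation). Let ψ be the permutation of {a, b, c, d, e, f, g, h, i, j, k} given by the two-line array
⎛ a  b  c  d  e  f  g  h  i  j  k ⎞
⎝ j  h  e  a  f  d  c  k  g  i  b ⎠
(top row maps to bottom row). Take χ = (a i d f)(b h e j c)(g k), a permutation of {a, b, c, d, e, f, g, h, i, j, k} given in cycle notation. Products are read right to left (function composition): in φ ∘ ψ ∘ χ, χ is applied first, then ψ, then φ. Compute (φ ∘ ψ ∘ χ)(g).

c

Chase g: χ(g) = k; ψ(k) = b; φ(b) = c. Hence (φ ∘ ψ ∘ χ)(g) = c.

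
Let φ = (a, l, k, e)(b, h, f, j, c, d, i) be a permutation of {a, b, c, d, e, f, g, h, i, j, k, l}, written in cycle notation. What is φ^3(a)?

a lies in the 4-cycle (a, l, k, e).
Stepping 3 places around the cycle: a → l → k → e.

e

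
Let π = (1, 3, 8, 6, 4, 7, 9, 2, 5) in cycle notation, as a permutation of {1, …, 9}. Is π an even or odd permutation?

The cycle lengths are 9.
A cycle of length ℓ contributes ℓ−1 transpositions, so π is a product of 8 transpositions — even.

even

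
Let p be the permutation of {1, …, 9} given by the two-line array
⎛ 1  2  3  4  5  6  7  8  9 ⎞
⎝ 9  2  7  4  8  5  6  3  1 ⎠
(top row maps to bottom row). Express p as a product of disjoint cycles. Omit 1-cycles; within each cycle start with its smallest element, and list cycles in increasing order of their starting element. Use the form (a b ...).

Start at 1 and follow images: 1 → 9 → 1, giving the cycle (1 9).
Repeating from the next unused element and collecting all non-trivial cycles gives (1 9)(3 7 6 5 8).

(1 9)(3 7 6 5 8)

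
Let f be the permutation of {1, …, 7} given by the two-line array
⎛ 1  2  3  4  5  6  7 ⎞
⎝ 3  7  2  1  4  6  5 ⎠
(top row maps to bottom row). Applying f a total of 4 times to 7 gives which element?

3

Tracing 7 → 5 → … returns to 7 after 6 steps, so 7 lies in a 6-cycle (1, 3, 2, 7, 5, 4).
Advancing 4 steps from 7: 7 → 5 → 4 → 1 → 3.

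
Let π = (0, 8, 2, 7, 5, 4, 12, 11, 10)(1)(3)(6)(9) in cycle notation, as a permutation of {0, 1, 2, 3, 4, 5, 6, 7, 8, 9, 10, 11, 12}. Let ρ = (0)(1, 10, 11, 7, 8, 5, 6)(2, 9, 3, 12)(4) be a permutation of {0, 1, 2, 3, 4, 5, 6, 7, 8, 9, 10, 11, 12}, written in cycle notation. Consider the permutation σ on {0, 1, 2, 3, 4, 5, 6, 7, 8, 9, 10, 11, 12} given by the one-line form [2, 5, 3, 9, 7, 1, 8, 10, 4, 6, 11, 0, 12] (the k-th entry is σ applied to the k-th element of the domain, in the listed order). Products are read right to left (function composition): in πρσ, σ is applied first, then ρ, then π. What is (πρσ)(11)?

8

Apply the permutations in order: σ(11) = 0, then ρ(0) = 0, then π(0) = 8. So (πρσ)(11) = 8.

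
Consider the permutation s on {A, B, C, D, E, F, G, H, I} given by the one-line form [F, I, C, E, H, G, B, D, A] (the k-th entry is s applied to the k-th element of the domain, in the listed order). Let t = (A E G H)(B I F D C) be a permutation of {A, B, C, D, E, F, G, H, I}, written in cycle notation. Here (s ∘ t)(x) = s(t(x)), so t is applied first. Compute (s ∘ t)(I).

G

t(I) = F, then s(F) = G; composing gives (s ∘ t)(I) = G.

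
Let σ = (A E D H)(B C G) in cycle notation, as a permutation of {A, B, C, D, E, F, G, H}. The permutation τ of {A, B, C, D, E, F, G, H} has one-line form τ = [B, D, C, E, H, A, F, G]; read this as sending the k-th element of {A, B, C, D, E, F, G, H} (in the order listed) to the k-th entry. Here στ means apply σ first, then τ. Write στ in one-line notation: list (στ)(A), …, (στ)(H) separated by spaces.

(στ)(x) = τ(σ(x)). Computing each image: τ(σ(A)) = τ(E) = H, τ(σ(B)) = τ(C) = C, τ(σ(C)) = τ(G) = F, τ(σ(D)) = τ(H) = G, τ(σ(E)) = τ(D) = E, τ(σ(F)) = τ(F) = A, τ(σ(G)) = τ(B) = D, τ(σ(H)) = τ(A) = B.
Hence στ = [H C F G E A D B].

H C F G E A D B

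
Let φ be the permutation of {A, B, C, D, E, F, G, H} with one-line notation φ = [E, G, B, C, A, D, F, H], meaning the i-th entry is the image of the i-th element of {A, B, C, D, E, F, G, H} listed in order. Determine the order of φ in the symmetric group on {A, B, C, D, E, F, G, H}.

The disjoint-cycle form of φ has cycle lengths 5, 2, 1.
The order of φ is the least common multiple of its cycle lengths: lcm(5, 2) = 10.

10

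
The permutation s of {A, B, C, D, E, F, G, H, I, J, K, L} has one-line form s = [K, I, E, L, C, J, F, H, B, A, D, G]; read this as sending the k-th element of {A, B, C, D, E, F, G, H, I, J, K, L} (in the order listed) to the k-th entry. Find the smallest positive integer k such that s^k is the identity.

Decomposing into disjoint cycles gives cycle lengths 7, 2, 2, 1.
Since disjoint cycles commute, ord(s) = lcm(7, 2, 2) = 14.

14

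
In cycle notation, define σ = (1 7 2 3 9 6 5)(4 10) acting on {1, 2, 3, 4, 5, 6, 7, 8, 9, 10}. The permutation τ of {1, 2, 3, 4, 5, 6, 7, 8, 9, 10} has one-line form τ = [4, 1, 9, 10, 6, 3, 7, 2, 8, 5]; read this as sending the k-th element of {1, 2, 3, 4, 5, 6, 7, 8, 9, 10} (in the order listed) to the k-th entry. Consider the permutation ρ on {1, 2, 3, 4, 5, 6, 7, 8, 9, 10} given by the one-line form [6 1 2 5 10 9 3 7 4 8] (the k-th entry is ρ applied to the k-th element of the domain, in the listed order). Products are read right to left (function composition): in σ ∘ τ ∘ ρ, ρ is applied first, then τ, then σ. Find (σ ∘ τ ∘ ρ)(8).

(σ ∘ τ ∘ ρ)(8) = σ(τ(ρ(8))). ρ(8) = 7, then τ(7) = 7, then σ(7) = 2, so the result is 2.

2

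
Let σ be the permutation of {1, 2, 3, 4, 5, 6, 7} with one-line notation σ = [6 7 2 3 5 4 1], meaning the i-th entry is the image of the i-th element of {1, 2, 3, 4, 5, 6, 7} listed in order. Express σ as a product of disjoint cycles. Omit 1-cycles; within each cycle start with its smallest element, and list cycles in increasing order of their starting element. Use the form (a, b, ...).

(1, 6, 4, 3, 2, 7)

Iterating σ from 1 gives 1 → 6 → 4 → 3 → 2 → 7 → 1; that is the 6-cycle (1, 6, 4, 3, 2, 7).
Continuing from each remaining unvisited element yields (1, 6, 4, 3, 2, 7).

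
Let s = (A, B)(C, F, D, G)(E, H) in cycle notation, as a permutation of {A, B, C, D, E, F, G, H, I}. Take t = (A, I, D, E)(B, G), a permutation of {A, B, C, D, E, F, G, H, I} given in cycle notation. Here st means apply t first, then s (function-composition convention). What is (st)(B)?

t(B) = G, then s(G) = C; composing gives (st)(B) = C.

C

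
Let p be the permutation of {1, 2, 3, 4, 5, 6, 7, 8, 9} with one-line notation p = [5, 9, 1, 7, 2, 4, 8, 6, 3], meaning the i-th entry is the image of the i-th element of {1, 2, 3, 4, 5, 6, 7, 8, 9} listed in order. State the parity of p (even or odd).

odd

In disjoint-cycle form the cycle lengths are 5, 4.
A cycle of length ℓ contributes ℓ−1 transpositions, so p is a product of 4 + 3 = 7 transpositions — odd.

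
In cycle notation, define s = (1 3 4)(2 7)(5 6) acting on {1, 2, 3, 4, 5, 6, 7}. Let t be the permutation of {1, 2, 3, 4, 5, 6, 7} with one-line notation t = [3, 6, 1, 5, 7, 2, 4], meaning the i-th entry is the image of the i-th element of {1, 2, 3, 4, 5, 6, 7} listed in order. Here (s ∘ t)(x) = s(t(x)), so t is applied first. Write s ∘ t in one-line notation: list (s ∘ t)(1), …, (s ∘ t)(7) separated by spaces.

4 5 3 6 2 7 1

For each element, apply t then s: 1 → 3 → 4; 2 → 6 → 5; 3 → 1 → 3; 4 → 5 → 6; 5 → 7 → 2; 6 → 2 → 7; 7 → 4 → 1.
So s ∘ t in one-line form is 4 5 3 6 2 7 1.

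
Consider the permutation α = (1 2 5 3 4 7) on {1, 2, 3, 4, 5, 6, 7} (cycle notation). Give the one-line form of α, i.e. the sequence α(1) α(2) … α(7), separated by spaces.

2 5 4 7 3 6 1

Reading each image from the cycles: 1→2, 2→5, 3→4, 4→7, 5→3, 6→6, 7→1.
Listing these in domain order gives 2 5 4 7 3 6 1.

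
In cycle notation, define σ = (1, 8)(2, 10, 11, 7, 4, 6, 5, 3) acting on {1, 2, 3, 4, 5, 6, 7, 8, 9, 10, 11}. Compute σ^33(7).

7 lies in the 8-cycle (2, 10, 11, 7, 4, 6, 5, 3).
On an 8-cycle, σ^8 is the identity, so σ^33 = σ^1 there (33 ≡ 1 mod 8).
Advancing 1 step from 7: 7 → 4.

4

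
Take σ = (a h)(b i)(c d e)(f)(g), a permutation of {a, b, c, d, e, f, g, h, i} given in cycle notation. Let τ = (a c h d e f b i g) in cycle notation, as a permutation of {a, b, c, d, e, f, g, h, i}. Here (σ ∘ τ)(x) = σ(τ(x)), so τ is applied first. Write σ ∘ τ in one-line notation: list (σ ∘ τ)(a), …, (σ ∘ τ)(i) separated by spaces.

d b a c f i h e g

(σ ∘ τ)(x) = σ(τ(x)). Computing each image: σ(τ(a)) = σ(c) = d, σ(τ(b)) = σ(i) = b, σ(τ(c)) = σ(h) = a, σ(τ(d)) = σ(e) = c, σ(τ(e)) = σ(f) = f, σ(τ(f)) = σ(b) = i, σ(τ(g)) = σ(a) = h, σ(τ(h)) = σ(d) = e, σ(τ(i)) = σ(g) = g.
Hence σ ∘ τ = [d b a c f i h e g].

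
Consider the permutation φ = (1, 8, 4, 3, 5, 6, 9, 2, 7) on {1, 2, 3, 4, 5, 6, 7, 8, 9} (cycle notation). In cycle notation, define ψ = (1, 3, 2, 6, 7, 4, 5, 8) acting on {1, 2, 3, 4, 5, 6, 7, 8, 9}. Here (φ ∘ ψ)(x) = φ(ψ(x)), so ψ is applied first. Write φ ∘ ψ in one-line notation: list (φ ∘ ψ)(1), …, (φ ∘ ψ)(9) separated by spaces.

5 9 7 6 4 1 3 8 2

For each element, apply ψ then φ: 1 → 3 → 5; 2 → 6 → 9; 3 → 2 → 7; 4 → 5 → 6; 5 → 8 → 4; 6 → 7 → 1; 7 → 4 → 3; 8 → 1 → 8; 9 → 9 → 2.
Collecting the images, φ ∘ ψ = [5 9 7 6 4 1 3 8 2].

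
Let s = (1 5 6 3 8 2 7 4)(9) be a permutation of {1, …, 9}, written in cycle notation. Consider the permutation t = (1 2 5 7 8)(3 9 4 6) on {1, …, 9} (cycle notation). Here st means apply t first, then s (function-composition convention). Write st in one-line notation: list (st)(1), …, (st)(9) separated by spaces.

For each element, apply t then s: 1 → 2 → 7; 2 → 5 → 6; 3 → 9 → 9; 4 → 6 → 3; 5 → 7 → 4; 6 → 3 → 8; 7 → 8 → 2; 8 → 1 → 5; 9 → 4 → 1.
So st in one-line form is 7 6 9 3 4 8 2 5 1.

7 6 9 3 4 8 2 5 1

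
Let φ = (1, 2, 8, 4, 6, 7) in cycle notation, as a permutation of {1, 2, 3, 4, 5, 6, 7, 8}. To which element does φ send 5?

5 does not appear in any cycle of φ, so it is a fixed point: φ(5) = 5.

5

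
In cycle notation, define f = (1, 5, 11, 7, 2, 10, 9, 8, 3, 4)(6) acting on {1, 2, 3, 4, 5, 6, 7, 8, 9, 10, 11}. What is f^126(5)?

8

5 lies in the 10-cycle (1, 5, 11, 7, 2, 10, 9, 8, 3, 4).
Since the cycle has length 10, f^126 acts on it the same as f^6 (126 mod 10 = 6).
Stepping 6 places around the cycle: 5 → 11 → 7 → 2 → 10 → 9 → 8.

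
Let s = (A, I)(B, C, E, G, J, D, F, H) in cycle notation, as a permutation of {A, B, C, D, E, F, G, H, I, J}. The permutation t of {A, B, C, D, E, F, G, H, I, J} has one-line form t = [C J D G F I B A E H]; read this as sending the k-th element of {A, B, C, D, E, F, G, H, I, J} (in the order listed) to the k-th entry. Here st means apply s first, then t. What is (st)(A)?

E

(st)(A) = t(s(A)). s(A) = I, then t(I) = E. So (st)(A) = E.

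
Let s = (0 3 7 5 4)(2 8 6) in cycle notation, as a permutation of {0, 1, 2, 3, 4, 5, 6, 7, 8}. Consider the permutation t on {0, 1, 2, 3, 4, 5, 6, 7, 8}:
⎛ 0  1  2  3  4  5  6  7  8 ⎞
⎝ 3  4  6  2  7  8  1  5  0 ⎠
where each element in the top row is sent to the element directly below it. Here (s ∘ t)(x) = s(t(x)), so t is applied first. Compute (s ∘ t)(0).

7

First apply t: t(0) = 3, then s(3) = 7. Thus (s ∘ t)(0) = 7.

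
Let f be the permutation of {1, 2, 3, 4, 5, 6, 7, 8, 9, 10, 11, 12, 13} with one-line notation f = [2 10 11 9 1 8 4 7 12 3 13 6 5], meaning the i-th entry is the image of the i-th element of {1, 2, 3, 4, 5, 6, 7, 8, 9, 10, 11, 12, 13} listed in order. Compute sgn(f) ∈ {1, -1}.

-1

In disjoint-cycle form the cycle lengths are 7, 6.
A cycle of length ℓ contributes ℓ−1 transpositions, so f is a product of 6 + 5 = 11 transpositions — odd.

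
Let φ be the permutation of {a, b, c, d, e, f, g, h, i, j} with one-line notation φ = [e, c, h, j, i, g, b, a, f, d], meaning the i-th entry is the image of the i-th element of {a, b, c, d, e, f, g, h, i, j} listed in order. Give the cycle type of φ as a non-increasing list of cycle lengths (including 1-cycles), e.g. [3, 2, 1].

The disjoint cycles are (a e i f g b c h)(d j), with lengths 8, 2 in non-increasing order.

[8, 2]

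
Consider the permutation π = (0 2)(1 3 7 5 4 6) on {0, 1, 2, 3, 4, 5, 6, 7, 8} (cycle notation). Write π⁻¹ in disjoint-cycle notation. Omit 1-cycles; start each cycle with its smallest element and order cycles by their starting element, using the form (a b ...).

Inverting a permutation written in cycle notation just reverses the order within every cycle.
Reversing each cycle of π and rotating so the smallest element leads gives (0 2)(1 6 4 5 7 3).

(0 2)(1 6 4 5 7 3)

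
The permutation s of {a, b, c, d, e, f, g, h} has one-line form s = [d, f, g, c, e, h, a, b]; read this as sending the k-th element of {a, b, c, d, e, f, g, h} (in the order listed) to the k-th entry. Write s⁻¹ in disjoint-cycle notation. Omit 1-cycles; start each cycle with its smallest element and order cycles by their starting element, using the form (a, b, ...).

(a, g, c, d)(b, h, f)

First write s in disjoint cycles: (a, d, c, g)(b, f, h).
The inverse reverses every cycle; in canonical form, s⁻¹ = (a, g, c, d)(b, h, f).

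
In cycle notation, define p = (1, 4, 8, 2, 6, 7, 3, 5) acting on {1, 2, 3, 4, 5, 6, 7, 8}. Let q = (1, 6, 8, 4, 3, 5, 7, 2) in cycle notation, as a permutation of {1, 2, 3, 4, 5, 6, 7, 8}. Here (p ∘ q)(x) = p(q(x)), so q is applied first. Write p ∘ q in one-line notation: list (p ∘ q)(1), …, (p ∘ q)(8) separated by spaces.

For each element, apply q then p: 1 → 6 → 7; 2 → 1 → 4; 3 → 5 → 1; 4 → 3 → 5; 5 → 7 → 3; 6 → 8 → 2; 7 → 2 → 6; 8 → 4 → 8.
Collecting the images, p ∘ q = [7 4 1 5 3 2 6 8].

7 4 1 5 3 2 6 8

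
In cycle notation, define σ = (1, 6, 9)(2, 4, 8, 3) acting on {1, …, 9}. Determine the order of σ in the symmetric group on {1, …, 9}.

The disjoint cycles have lengths 4, 3, 1, 1.
The order is lcm(4, 3) = 12.

12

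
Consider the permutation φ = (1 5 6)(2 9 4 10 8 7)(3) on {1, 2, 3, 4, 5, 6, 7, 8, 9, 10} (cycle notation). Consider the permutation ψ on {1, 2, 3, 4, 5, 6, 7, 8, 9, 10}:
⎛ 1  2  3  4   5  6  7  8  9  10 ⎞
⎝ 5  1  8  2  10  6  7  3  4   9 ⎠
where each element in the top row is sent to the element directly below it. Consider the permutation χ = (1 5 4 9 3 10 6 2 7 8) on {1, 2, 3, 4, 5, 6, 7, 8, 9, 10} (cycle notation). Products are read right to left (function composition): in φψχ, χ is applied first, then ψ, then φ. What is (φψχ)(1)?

8

Chase 1: χ(1) = 5; ψ(5) = 10; φ(10) = 8. Hence (φψχ)(1) = 8.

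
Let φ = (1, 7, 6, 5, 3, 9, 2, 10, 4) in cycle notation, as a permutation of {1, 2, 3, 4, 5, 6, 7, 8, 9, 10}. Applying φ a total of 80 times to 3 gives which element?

5

3 lies in the 9-cycle (1, 7, 6, 5, 3, 9, 2, 10, 4).
On a 9-cycle, φ^9 is the identity, so φ^80 = φ^8 there (80 ≡ 8 mod 9).
Stepping 8 places around the cycle: 3 → 9 → 2 → 10 → 4 → 1 → 7 → 6 → 5.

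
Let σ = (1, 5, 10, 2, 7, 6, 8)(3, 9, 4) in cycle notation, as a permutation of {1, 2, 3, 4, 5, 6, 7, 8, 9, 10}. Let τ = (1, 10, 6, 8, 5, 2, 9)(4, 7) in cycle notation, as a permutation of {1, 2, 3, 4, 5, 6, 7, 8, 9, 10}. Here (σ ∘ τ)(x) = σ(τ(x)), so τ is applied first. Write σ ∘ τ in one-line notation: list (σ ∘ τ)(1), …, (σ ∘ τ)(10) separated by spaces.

2 4 9 6 7 1 3 10 5 8

For each element, apply τ then σ: 1 → 10 → 2; 2 → 9 → 4; 3 → 3 → 9; 4 → 7 → 6; 5 → 2 → 7; 6 → 8 → 1; 7 → 4 → 3; 8 → 5 → 10; 9 → 1 → 5; 10 → 6 → 8.
Collecting the images, σ ∘ τ = [2 4 9 6 7 1 3 10 5 8].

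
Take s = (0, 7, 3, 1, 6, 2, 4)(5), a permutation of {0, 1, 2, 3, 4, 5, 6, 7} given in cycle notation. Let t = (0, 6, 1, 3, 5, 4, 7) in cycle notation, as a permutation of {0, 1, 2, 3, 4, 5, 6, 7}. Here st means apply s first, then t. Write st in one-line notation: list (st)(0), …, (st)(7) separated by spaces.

0 1 7 3 6 4 2 5

Chase each element through s then t: 0 → 7 → 0; 1 → 6 → 1; 2 → 4 → 7; 3 → 1 → 3; 4 → 0 → 6; 5 → 5 → 4; 6 → 2 → 2; 7 → 3 → 5.
So st in one-line form is 0 1 7 3 6 4 2 5.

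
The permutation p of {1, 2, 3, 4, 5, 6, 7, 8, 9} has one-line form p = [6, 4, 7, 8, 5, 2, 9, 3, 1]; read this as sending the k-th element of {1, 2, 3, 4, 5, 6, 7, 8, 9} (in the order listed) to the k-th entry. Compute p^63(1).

9

Tracing 1 → 6 → … returns to 1 after 8 steps, so 1 lies in an 8-cycle (1 6 2 4 8 3 7 9).
On an 8-cycle, p^8 is the identity, so p^63 = p^7 there (63 ≡ 7 mod 8).
Advancing 7 steps from 1: 1 → 6 → 2 → 4 → 8 → 3 → 7 → 9.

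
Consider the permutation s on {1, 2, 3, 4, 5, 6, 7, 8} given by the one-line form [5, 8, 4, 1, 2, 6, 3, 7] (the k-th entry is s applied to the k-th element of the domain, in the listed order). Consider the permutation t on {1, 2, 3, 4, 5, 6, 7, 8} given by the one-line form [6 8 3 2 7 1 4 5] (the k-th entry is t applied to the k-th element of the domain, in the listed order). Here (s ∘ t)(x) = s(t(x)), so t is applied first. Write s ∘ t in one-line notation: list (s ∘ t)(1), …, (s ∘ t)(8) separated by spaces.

(s ∘ t)(x) = s(t(x)). Computing each image: s(t(1)) = s(6) = 6, s(t(2)) = s(8) = 7, s(t(3)) = s(3) = 4, s(t(4)) = s(2) = 8, s(t(5)) = s(7) = 3, s(t(6)) = s(1) = 5, s(t(7)) = s(4) = 1, s(t(8)) = s(5) = 2.
Hence s ∘ t = [6 7 4 8 3 5 1 2].

6 7 4 8 3 5 1 2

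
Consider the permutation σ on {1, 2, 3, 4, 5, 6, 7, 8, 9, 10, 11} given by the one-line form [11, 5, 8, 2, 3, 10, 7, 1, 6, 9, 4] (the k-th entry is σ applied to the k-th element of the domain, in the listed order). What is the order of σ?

21

The disjoint-cycle form of σ has cycle lengths 7, 3, 1.
The order is lcm(7, 3) = 21.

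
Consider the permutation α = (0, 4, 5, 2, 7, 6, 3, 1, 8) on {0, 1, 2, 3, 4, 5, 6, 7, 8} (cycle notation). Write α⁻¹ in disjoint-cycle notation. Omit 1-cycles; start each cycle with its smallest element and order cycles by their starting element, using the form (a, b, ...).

(0, 8, 1, 3, 6, 7, 2, 5, 4)

Inverting a permutation written in cycle notation just reverses the order within every cycle.
Reversing each cycle of α and rotating so the smallest element leads gives (0, 8, 1, 3, 6, 7, 2, 5, 4).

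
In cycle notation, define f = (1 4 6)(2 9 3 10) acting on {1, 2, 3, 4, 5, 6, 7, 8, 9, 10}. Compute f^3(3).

3 lies in the 4-cycle (2 9 3 10).
Advancing 3 steps from 3: 3 → 10 → 2 → 9.

9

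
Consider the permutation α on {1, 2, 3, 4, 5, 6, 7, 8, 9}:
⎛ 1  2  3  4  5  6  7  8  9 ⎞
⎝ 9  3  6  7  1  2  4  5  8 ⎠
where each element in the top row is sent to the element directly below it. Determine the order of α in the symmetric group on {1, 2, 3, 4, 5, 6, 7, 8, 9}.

12

Decomposing into disjoint cycles gives cycle lengths 4, 3, 2.
Since disjoint cycles commute, ord(α) = lcm(4, 3, 2) = 12.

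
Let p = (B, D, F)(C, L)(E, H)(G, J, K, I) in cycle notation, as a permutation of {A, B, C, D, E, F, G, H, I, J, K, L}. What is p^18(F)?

F lies in the 3-cycle (B, D, F).
Since the cycle has length 3, p^18 acts on it the same as p^0 (18 mod 3 = 0).
So p^18(F) = F.

F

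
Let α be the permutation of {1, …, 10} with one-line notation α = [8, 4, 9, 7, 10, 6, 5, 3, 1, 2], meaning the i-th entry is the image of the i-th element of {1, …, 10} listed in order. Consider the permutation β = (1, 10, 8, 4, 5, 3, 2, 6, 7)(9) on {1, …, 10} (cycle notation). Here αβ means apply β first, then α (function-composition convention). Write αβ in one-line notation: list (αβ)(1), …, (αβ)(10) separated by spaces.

(αβ)(x) = α(β(x)). Computing each image: α(β(1)) = α(10) = 2, α(β(2)) = α(6) = 6, α(β(3)) = α(2) = 4, α(β(4)) = α(5) = 10, α(β(5)) = α(3) = 9, α(β(6)) = α(7) = 5, α(β(7)) = α(1) = 8, α(β(8)) = α(4) = 7, α(β(9)) = α(9) = 1, α(β(10)) = α(8) = 3.
Hence αβ = [2 6 4 10 9 5 8 7 1 3].

2 6 4 10 9 5 8 7 1 3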